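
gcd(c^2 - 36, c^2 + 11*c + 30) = c + 6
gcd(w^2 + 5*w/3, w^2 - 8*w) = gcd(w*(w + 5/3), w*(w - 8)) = w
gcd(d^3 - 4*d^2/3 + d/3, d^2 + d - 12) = 1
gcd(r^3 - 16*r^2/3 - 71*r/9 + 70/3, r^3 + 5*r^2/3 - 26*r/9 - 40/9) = r - 5/3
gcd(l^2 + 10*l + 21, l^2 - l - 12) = l + 3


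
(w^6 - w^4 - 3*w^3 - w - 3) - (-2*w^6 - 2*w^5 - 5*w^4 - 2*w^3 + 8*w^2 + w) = 3*w^6 + 2*w^5 + 4*w^4 - w^3 - 8*w^2 - 2*w - 3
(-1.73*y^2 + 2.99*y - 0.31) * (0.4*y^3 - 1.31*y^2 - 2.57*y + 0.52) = -0.692*y^5 + 3.4623*y^4 + 0.405199999999999*y^3 - 8.1778*y^2 + 2.3515*y - 0.1612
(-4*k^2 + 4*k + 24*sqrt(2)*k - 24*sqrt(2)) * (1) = -4*k^2 + 4*k + 24*sqrt(2)*k - 24*sqrt(2)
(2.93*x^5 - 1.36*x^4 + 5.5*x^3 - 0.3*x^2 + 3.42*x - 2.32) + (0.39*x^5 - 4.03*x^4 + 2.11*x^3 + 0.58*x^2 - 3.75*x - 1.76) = 3.32*x^5 - 5.39*x^4 + 7.61*x^3 + 0.28*x^2 - 0.33*x - 4.08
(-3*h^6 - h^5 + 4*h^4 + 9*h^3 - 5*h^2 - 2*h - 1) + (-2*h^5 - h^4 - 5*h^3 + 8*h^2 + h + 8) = -3*h^6 - 3*h^5 + 3*h^4 + 4*h^3 + 3*h^2 - h + 7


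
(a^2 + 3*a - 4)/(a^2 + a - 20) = (a^2 + 3*a - 4)/(a^2 + a - 20)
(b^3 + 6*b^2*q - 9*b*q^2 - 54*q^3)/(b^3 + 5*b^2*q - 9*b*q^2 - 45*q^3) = (b + 6*q)/(b + 5*q)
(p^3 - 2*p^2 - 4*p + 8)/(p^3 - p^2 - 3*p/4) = 4*(-p^3 + 2*p^2 + 4*p - 8)/(p*(-4*p^2 + 4*p + 3))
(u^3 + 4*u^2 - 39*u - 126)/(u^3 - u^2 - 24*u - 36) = (u + 7)/(u + 2)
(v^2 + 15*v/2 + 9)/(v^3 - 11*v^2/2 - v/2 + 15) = (v + 6)/(v^2 - 7*v + 10)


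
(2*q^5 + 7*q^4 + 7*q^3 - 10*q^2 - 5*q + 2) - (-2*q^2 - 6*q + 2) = 2*q^5 + 7*q^4 + 7*q^3 - 8*q^2 + q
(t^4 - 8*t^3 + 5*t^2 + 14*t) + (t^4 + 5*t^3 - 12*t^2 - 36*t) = 2*t^4 - 3*t^3 - 7*t^2 - 22*t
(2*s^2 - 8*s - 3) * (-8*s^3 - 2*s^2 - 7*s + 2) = -16*s^5 + 60*s^4 + 26*s^3 + 66*s^2 + 5*s - 6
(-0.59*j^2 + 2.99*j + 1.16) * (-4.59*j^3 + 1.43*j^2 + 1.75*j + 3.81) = 2.7081*j^5 - 14.5678*j^4 - 2.0812*j^3 + 4.6434*j^2 + 13.4219*j + 4.4196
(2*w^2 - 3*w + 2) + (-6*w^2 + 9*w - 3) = -4*w^2 + 6*w - 1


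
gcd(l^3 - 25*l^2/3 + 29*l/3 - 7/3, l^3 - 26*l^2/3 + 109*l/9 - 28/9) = l^2 - 22*l/3 + 7/3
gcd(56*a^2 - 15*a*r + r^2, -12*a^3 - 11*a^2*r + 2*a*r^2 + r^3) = 1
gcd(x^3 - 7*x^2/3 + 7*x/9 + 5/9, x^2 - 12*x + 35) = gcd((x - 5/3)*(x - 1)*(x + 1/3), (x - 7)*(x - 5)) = 1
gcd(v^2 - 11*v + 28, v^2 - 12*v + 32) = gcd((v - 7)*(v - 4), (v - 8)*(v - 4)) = v - 4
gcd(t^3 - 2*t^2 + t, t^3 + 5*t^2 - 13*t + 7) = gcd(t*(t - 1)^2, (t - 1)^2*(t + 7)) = t^2 - 2*t + 1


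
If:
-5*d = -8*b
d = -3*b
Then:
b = 0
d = 0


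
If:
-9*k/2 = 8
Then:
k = -16/9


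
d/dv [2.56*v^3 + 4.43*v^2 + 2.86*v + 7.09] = 7.68*v^2 + 8.86*v + 2.86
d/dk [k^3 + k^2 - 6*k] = 3*k^2 + 2*k - 6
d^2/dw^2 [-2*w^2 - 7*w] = -4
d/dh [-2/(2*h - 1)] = 4/(2*h - 1)^2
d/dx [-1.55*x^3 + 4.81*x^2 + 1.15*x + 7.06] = -4.65*x^2 + 9.62*x + 1.15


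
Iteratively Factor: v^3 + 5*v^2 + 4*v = (v)*(v^2 + 5*v + 4) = v*(v + 1)*(v + 4)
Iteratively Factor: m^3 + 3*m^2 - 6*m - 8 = (m + 4)*(m^2 - m - 2) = (m + 1)*(m + 4)*(m - 2)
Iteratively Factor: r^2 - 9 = (r + 3)*(r - 3)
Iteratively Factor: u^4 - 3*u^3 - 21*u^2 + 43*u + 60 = (u - 5)*(u^3 + 2*u^2 - 11*u - 12) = (u - 5)*(u + 1)*(u^2 + u - 12) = (u - 5)*(u - 3)*(u + 1)*(u + 4)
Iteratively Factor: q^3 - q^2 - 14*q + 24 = (q + 4)*(q^2 - 5*q + 6) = (q - 3)*(q + 4)*(q - 2)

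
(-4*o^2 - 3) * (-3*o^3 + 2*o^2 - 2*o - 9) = 12*o^5 - 8*o^4 + 17*o^3 + 30*o^2 + 6*o + 27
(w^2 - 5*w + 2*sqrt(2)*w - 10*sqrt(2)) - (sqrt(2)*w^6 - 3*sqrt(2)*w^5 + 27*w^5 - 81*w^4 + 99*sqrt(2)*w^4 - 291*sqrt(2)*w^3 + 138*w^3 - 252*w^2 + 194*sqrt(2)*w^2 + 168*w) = -sqrt(2)*w^6 - 27*w^5 + 3*sqrt(2)*w^5 - 99*sqrt(2)*w^4 + 81*w^4 - 138*w^3 + 291*sqrt(2)*w^3 - 194*sqrt(2)*w^2 + 253*w^2 - 173*w + 2*sqrt(2)*w - 10*sqrt(2)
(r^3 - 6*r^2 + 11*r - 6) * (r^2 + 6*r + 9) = r^5 - 16*r^3 + 6*r^2 + 63*r - 54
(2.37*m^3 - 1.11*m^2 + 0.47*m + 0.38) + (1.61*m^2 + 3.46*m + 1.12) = 2.37*m^3 + 0.5*m^2 + 3.93*m + 1.5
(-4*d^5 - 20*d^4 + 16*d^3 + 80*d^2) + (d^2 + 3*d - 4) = -4*d^5 - 20*d^4 + 16*d^3 + 81*d^2 + 3*d - 4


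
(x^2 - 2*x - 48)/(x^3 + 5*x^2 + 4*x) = (x^2 - 2*x - 48)/(x*(x^2 + 5*x + 4))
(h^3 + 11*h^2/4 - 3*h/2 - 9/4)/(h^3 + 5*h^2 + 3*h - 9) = (h + 3/4)/(h + 3)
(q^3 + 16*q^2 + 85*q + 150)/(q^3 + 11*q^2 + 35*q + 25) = (q + 6)/(q + 1)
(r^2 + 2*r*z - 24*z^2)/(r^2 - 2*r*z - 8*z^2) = (r + 6*z)/(r + 2*z)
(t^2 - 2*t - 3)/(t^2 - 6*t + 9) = (t + 1)/(t - 3)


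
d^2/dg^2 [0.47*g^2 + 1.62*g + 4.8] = 0.940000000000000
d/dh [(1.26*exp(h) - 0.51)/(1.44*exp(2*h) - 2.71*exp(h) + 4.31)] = (-1.8144*exp(2*h) + 1.4688*exp(h) + 4.0485)*exp(h)/(2.0736*exp(4*h) - 7.8048*exp(3*h) + 19.7569*exp(2*h) - 23.3602*exp(h) + 18.5761)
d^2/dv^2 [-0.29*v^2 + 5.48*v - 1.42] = -0.580000000000000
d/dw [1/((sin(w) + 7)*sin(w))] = -(2*sin(w) + 7)*cos(w)/((sin(w) + 7)^2*sin(w)^2)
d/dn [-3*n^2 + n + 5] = 1 - 6*n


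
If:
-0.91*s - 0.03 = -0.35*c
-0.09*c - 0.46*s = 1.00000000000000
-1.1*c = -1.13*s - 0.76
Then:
No Solution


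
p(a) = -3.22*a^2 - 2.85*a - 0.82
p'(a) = -6.44*a - 2.85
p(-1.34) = -2.78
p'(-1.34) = 5.78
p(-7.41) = -156.51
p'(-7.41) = 44.87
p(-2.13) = -9.36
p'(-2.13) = 10.87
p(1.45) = -11.72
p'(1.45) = -12.19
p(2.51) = -28.26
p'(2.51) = -19.01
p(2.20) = -22.67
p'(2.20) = -17.02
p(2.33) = -24.94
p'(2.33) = -17.86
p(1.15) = -8.36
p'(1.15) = -10.26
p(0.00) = -0.82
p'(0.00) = -2.85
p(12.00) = -498.70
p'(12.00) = -80.13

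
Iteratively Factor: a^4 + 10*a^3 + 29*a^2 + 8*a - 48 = (a - 1)*(a^3 + 11*a^2 + 40*a + 48) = (a - 1)*(a + 4)*(a^2 + 7*a + 12) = (a - 1)*(a + 3)*(a + 4)*(a + 4)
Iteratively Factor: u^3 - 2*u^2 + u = (u - 1)*(u^2 - u) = (u - 1)^2*(u)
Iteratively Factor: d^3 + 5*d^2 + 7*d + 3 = (d + 1)*(d^2 + 4*d + 3) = (d + 1)*(d + 3)*(d + 1)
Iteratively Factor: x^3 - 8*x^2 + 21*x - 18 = (x - 3)*(x^2 - 5*x + 6) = (x - 3)^2*(x - 2)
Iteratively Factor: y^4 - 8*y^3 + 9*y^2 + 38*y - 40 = (y - 1)*(y^3 - 7*y^2 + 2*y + 40) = (y - 1)*(y + 2)*(y^2 - 9*y + 20) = (y - 5)*(y - 1)*(y + 2)*(y - 4)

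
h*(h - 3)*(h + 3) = h^3 - 9*h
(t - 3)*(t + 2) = t^2 - t - 6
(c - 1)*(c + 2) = c^2 + c - 2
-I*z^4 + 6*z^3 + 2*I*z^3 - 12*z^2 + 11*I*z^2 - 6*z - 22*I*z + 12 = (z - 2)*(z + 2*I)*(z + 3*I)*(-I*z + 1)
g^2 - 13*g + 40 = (g - 8)*(g - 5)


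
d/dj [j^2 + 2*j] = 2*j + 2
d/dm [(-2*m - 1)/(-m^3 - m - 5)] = (2*m^3 + 2*m - (2*m + 1)*(3*m^2 + 1) + 10)/(m^3 + m + 5)^2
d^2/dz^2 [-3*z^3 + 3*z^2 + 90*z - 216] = 6 - 18*z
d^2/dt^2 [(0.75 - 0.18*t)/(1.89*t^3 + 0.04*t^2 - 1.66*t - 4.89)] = (-3.857868*t^5 + 32.067252*t^4 - 0.222840000000001*t^3 - 34.074036*t^2 + 41.079402*t + 7.349064)/(6.751269*t^9 + 0.428652*t^8 - 17.779986*t^7 - 53.155619*t^6 + 13.39818*t^5 + 92.358516*t^4 + 132.955487*t^3 - 37.5552*t^2 - 119.082258*t - 116.930169)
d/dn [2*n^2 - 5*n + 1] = 4*n - 5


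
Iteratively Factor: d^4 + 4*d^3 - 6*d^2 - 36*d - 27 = (d - 3)*(d^3 + 7*d^2 + 15*d + 9) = (d - 3)*(d + 1)*(d^2 + 6*d + 9) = (d - 3)*(d + 1)*(d + 3)*(d + 3)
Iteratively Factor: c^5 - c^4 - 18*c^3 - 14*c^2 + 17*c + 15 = (c - 1)*(c^4 - 18*c^2 - 32*c - 15) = (c - 1)*(c + 1)*(c^3 - c^2 - 17*c - 15) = (c - 1)*(c + 1)*(c + 3)*(c^2 - 4*c - 5) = (c - 1)*(c + 1)^2*(c + 3)*(c - 5)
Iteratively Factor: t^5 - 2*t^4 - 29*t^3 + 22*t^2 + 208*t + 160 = (t + 4)*(t^4 - 6*t^3 - 5*t^2 + 42*t + 40) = (t - 4)*(t + 4)*(t^3 - 2*t^2 - 13*t - 10) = (t - 4)*(t + 2)*(t + 4)*(t^2 - 4*t - 5) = (t - 4)*(t + 1)*(t + 2)*(t + 4)*(t - 5)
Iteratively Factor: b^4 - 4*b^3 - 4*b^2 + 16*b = (b + 2)*(b^3 - 6*b^2 + 8*b) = (b - 2)*(b + 2)*(b^2 - 4*b) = b*(b - 2)*(b + 2)*(b - 4)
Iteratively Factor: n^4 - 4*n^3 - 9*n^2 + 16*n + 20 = (n - 5)*(n^3 + n^2 - 4*n - 4) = (n - 5)*(n + 2)*(n^2 - n - 2) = (n - 5)*(n - 2)*(n + 2)*(n + 1)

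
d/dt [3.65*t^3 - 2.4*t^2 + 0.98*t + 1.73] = 10.95*t^2 - 4.8*t + 0.98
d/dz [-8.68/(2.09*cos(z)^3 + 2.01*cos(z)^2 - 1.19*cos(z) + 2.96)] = (-54.4236*cos(z)^2 - 34.8936*cos(z) + 10.3292)*sin(z)/(2.09*cos(z)^3 + 2.01*cos(z)^2 - 1.19*cos(z) + 2.96)^2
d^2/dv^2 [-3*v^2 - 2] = -6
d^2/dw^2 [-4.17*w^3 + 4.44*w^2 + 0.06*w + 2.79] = 8.88 - 25.02*w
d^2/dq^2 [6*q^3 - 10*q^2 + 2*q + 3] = 36*q - 20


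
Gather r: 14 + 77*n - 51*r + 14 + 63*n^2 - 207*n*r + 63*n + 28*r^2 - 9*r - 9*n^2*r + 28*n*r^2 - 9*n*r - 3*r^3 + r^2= 63*n^2 + 140*n - 3*r^3 + r^2*(28*n + 29) + r*(-9*n^2 - 216*n - 60) + 28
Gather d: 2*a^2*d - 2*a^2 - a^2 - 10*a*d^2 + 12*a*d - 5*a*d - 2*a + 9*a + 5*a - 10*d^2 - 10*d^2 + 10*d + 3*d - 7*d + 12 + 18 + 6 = -3*a^2 + 12*a + d^2*(-10*a - 20) + d*(2*a^2 + 7*a + 6) + 36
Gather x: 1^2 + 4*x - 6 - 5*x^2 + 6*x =-5*x^2 + 10*x - 5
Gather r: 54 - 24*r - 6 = 48 - 24*r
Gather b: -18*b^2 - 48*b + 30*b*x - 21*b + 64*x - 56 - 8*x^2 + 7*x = -18*b^2 + b*(30*x - 69) - 8*x^2 + 71*x - 56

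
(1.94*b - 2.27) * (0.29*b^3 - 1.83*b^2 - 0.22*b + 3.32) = 0.5626*b^4 - 4.2085*b^3 + 3.7273*b^2 + 6.9402*b - 7.5364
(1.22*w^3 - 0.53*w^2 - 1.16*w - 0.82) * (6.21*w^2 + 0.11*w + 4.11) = 7.5762*w^5 - 3.1571*w^4 - 2.2477*w^3 - 7.3981*w^2 - 4.8578*w - 3.3702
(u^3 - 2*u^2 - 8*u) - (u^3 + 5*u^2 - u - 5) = -7*u^2 - 7*u + 5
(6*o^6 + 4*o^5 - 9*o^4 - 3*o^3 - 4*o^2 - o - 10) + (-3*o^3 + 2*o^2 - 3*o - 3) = 6*o^6 + 4*o^5 - 9*o^4 - 6*o^3 - 2*o^2 - 4*o - 13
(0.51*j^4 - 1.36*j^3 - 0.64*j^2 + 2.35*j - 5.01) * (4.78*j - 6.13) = 2.4378*j^5 - 9.6271*j^4 + 5.2776*j^3 + 15.1562*j^2 - 38.3533*j + 30.7113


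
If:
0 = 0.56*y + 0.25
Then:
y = -0.45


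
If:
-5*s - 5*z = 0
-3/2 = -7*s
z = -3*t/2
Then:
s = 3/14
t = 1/7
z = -3/14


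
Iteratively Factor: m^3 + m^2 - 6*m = (m - 2)*(m^2 + 3*m) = (m - 2)*(m + 3)*(m)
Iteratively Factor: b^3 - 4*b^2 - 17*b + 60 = (b - 5)*(b^2 + b - 12) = (b - 5)*(b + 4)*(b - 3)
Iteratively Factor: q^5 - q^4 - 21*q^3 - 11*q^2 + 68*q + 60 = (q + 1)*(q^4 - 2*q^3 - 19*q^2 + 8*q + 60) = (q - 2)*(q + 1)*(q^3 - 19*q - 30) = (q - 5)*(q - 2)*(q + 1)*(q^2 + 5*q + 6) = (q - 5)*(q - 2)*(q + 1)*(q + 2)*(q + 3)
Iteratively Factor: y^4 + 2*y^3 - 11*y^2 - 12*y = (y - 3)*(y^3 + 5*y^2 + 4*y) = (y - 3)*(y + 1)*(y^2 + 4*y) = y*(y - 3)*(y + 1)*(y + 4)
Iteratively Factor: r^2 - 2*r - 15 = (r - 5)*(r + 3)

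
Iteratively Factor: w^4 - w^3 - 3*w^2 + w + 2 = (w - 1)*(w^3 - 3*w - 2) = (w - 2)*(w - 1)*(w^2 + 2*w + 1) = (w - 2)*(w - 1)*(w + 1)*(w + 1)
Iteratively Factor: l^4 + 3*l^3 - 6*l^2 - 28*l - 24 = (l + 2)*(l^3 + l^2 - 8*l - 12) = (l + 2)^2*(l^2 - l - 6) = (l - 3)*(l + 2)^2*(l + 2)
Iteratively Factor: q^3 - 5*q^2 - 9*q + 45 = (q + 3)*(q^2 - 8*q + 15) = (q - 3)*(q + 3)*(q - 5)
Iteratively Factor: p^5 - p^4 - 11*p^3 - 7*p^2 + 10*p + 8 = (p - 1)*(p^4 - 11*p^2 - 18*p - 8) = (p - 1)*(p + 1)*(p^3 - p^2 - 10*p - 8) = (p - 4)*(p - 1)*(p + 1)*(p^2 + 3*p + 2) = (p - 4)*(p - 1)*(p + 1)^2*(p + 2)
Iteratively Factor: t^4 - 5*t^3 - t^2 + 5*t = (t)*(t^3 - 5*t^2 - t + 5) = t*(t + 1)*(t^2 - 6*t + 5) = t*(t - 5)*(t + 1)*(t - 1)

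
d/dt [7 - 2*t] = -2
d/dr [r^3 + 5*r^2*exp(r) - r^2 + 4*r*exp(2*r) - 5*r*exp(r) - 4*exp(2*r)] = 5*r^2*exp(r) + 3*r^2 + 8*r*exp(2*r) + 5*r*exp(r) - 2*r - 4*exp(2*r) - 5*exp(r)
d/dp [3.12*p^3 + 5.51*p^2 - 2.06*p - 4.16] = 9.36*p^2 + 11.02*p - 2.06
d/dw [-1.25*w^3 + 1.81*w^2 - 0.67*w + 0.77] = -3.75*w^2 + 3.62*w - 0.67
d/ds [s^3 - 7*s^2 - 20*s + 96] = 3*s^2 - 14*s - 20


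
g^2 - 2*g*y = g*(g - 2*y)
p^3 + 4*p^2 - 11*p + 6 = (p - 1)^2*(p + 6)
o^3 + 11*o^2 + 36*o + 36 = (o + 2)*(o + 3)*(o + 6)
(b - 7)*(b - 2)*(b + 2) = b^3 - 7*b^2 - 4*b + 28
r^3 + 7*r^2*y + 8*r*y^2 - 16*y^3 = (r - y)*(r + 4*y)^2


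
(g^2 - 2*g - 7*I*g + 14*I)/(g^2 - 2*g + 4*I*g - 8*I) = (g - 7*I)/(g + 4*I)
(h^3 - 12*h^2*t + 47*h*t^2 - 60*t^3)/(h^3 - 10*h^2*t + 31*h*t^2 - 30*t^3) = (-h + 4*t)/(-h + 2*t)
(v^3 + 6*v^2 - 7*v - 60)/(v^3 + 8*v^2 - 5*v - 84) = (v + 5)/(v + 7)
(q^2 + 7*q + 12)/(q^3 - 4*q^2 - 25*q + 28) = (q + 3)/(q^2 - 8*q + 7)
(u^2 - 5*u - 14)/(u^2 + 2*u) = (u - 7)/u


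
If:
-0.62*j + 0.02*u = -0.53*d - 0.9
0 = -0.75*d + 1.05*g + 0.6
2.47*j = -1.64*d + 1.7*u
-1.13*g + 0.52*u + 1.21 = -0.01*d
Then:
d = -7.39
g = -5.85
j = -5.35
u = -14.90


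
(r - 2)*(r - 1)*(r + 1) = r^3 - 2*r^2 - r + 2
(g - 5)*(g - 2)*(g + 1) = g^3 - 6*g^2 + 3*g + 10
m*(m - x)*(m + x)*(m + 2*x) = m^4 + 2*m^3*x - m^2*x^2 - 2*m*x^3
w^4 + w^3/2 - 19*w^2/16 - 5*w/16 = w*(w - 1)*(w + 1/4)*(w + 5/4)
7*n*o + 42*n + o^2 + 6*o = (7*n + o)*(o + 6)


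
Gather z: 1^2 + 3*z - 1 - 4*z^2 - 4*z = -4*z^2 - z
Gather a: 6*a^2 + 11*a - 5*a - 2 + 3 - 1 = 6*a^2 + 6*a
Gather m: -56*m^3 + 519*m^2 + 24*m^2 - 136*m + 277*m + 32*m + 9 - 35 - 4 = -56*m^3 + 543*m^2 + 173*m - 30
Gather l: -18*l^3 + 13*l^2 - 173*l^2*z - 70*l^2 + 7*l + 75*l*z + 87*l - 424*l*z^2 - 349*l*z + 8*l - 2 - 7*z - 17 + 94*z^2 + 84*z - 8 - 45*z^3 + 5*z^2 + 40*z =-18*l^3 + l^2*(-173*z - 57) + l*(-424*z^2 - 274*z + 102) - 45*z^3 + 99*z^2 + 117*z - 27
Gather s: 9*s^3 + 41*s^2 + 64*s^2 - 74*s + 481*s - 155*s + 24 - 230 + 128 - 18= 9*s^3 + 105*s^2 + 252*s - 96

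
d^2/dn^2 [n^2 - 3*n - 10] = 2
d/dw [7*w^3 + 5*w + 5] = 21*w^2 + 5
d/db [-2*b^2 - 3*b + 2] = -4*b - 3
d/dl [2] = 0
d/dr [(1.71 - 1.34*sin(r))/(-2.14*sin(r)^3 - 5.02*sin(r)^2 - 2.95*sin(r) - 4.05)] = (-5.7352*sin(r)^3 + 4.2514*sin(r)^2 + 17.1684*sin(r) + 10.4715)*cos(r)/(4.5796*sin(r)^6 + 21.4856*sin(r)^5 + 37.8264*sin(r)^4 + 46.952*sin(r)^3 + 49.3645*sin(r)^2 + 23.895*sin(r) + 16.4025)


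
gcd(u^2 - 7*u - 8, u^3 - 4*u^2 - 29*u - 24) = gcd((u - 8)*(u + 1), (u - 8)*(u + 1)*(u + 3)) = u^2 - 7*u - 8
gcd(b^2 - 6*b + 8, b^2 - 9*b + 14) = b - 2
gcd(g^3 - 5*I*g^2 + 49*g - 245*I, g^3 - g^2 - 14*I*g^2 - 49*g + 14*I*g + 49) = g - 7*I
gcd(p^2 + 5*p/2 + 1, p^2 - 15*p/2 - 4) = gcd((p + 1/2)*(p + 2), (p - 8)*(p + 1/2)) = p + 1/2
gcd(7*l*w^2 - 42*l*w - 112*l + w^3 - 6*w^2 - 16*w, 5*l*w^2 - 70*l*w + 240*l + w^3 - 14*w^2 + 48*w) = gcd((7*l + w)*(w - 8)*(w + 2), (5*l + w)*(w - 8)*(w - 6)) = w - 8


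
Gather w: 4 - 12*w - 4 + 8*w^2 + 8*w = 8*w^2 - 4*w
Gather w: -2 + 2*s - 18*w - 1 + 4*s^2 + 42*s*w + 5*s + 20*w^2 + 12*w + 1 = 4*s^2 + 7*s + 20*w^2 + w*(42*s - 6) - 2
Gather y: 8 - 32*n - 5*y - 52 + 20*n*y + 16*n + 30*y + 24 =-16*n + y*(20*n + 25) - 20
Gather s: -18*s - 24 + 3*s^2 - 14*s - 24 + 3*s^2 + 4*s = 6*s^2 - 28*s - 48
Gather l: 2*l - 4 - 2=2*l - 6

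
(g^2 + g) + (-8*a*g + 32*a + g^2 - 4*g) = -8*a*g + 32*a + 2*g^2 - 3*g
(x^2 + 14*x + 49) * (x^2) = x^4 + 14*x^3 + 49*x^2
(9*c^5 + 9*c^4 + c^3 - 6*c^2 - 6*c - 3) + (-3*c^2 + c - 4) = 9*c^5 + 9*c^4 + c^3 - 9*c^2 - 5*c - 7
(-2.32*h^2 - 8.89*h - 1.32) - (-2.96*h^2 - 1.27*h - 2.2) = 0.64*h^2 - 7.62*h + 0.88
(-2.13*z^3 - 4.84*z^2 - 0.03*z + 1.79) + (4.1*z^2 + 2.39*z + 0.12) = -2.13*z^3 - 0.74*z^2 + 2.36*z + 1.91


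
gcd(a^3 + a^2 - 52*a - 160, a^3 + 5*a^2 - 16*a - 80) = a^2 + 9*a + 20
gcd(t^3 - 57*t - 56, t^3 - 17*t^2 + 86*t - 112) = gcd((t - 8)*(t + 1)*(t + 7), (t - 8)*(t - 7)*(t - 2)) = t - 8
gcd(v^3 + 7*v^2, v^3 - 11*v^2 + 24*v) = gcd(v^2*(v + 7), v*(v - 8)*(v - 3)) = v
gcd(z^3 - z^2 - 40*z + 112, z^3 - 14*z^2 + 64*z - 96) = z^2 - 8*z + 16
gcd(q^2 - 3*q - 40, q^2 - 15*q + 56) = q - 8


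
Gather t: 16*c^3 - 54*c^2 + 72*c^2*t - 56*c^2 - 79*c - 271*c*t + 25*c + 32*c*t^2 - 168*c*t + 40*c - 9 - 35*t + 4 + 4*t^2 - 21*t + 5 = 16*c^3 - 110*c^2 - 14*c + t^2*(32*c + 4) + t*(72*c^2 - 439*c - 56)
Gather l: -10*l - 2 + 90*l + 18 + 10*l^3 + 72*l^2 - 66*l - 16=10*l^3 + 72*l^2 + 14*l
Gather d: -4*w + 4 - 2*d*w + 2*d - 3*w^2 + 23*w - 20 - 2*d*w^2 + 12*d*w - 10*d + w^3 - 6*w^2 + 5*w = d*(-2*w^2 + 10*w - 8) + w^3 - 9*w^2 + 24*w - 16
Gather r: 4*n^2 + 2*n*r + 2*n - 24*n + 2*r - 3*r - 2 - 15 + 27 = 4*n^2 - 22*n + r*(2*n - 1) + 10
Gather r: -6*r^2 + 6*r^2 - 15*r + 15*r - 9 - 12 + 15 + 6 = 0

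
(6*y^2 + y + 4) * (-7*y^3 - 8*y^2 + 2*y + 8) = -42*y^5 - 55*y^4 - 24*y^3 + 18*y^2 + 16*y + 32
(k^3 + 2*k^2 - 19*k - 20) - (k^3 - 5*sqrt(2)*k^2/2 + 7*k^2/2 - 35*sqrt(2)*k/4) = -3*k^2/2 + 5*sqrt(2)*k^2/2 - 19*k + 35*sqrt(2)*k/4 - 20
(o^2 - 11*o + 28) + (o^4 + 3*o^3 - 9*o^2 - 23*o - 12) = o^4 + 3*o^3 - 8*o^2 - 34*o + 16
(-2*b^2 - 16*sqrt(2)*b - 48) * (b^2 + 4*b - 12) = -2*b^4 - 16*sqrt(2)*b^3 - 8*b^3 - 64*sqrt(2)*b^2 - 24*b^2 - 192*b + 192*sqrt(2)*b + 576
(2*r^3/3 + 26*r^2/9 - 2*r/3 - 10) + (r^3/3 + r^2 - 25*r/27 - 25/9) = r^3 + 35*r^2/9 - 43*r/27 - 115/9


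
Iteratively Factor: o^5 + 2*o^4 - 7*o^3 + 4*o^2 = (o + 4)*(o^4 - 2*o^3 + o^2) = (o - 1)*(o + 4)*(o^3 - o^2) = o*(o - 1)*(o + 4)*(o^2 - o) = o^2*(o - 1)*(o + 4)*(o - 1)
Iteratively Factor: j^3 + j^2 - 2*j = (j + 2)*(j^2 - j) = (j - 1)*(j + 2)*(j)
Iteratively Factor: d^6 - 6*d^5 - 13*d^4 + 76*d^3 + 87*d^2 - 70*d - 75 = (d - 5)*(d^5 - d^4 - 18*d^3 - 14*d^2 + 17*d + 15) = (d - 5)*(d + 3)*(d^4 - 4*d^3 - 6*d^2 + 4*d + 5) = (d - 5)*(d + 1)*(d + 3)*(d^3 - 5*d^2 - d + 5) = (d - 5)^2*(d + 1)*(d + 3)*(d^2 - 1) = (d - 5)^2*(d + 1)^2*(d + 3)*(d - 1)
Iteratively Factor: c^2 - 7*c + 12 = (c - 4)*(c - 3)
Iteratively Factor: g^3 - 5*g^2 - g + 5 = (g - 1)*(g^2 - 4*g - 5) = (g - 5)*(g - 1)*(g + 1)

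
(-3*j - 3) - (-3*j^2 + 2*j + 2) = 3*j^2 - 5*j - 5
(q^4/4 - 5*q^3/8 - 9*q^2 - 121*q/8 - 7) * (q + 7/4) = q^5/4 - 3*q^4/16 - 323*q^3/32 - 247*q^2/8 - 1071*q/32 - 49/4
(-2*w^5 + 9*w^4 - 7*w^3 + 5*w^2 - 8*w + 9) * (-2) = 4*w^5 - 18*w^4 + 14*w^3 - 10*w^2 + 16*w - 18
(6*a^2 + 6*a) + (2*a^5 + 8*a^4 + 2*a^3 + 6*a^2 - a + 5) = 2*a^5 + 8*a^4 + 2*a^3 + 12*a^2 + 5*a + 5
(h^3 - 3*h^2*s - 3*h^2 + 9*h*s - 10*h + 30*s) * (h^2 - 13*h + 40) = h^5 - 3*h^4*s - 16*h^4 + 48*h^3*s + 69*h^3 - 207*h^2*s + 10*h^2 - 30*h*s - 400*h + 1200*s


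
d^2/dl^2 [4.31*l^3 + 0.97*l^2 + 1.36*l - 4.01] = 25.86*l + 1.94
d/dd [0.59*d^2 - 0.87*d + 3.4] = 1.18*d - 0.87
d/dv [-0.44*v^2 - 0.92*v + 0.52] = -0.88*v - 0.92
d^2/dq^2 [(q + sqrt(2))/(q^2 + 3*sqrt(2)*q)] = 2*(q^3 + 3*sqrt(2)*q^2 + 18*q + 18*sqrt(2))/(q^3*(q^3 + 9*sqrt(2)*q^2 + 54*q + 54*sqrt(2)))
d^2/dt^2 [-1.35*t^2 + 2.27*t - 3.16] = -2.70000000000000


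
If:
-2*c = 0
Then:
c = 0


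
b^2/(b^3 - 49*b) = b/(b^2 - 49)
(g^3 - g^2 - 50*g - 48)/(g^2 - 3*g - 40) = (g^2 + 7*g + 6)/(g + 5)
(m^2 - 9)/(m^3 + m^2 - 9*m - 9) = 1/(m + 1)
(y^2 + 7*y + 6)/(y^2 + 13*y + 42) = (y + 1)/(y + 7)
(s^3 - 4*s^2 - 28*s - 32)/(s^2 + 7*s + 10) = (s^2 - 6*s - 16)/(s + 5)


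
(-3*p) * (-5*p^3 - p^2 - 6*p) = 15*p^4 + 3*p^3 + 18*p^2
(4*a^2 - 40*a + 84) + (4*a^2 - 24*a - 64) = 8*a^2 - 64*a + 20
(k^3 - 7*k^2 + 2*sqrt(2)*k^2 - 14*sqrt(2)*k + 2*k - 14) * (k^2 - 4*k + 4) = k^5 - 11*k^4 + 2*sqrt(2)*k^4 - 22*sqrt(2)*k^3 + 34*k^3 - 50*k^2 + 64*sqrt(2)*k^2 - 56*sqrt(2)*k + 64*k - 56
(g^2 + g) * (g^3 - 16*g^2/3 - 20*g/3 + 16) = g^5 - 13*g^4/3 - 12*g^3 + 28*g^2/3 + 16*g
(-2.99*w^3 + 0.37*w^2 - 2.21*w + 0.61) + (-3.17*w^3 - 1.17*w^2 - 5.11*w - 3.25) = -6.16*w^3 - 0.8*w^2 - 7.32*w - 2.64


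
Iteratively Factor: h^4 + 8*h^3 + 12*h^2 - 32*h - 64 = (h + 4)*(h^3 + 4*h^2 - 4*h - 16) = (h + 2)*(h + 4)*(h^2 + 2*h - 8) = (h + 2)*(h + 4)^2*(h - 2)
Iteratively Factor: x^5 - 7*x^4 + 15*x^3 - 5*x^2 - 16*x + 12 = (x - 3)*(x^4 - 4*x^3 + 3*x^2 + 4*x - 4) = (x - 3)*(x - 2)*(x^3 - 2*x^2 - x + 2) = (x - 3)*(x - 2)^2*(x^2 - 1) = (x - 3)*(x - 2)^2*(x - 1)*(x + 1)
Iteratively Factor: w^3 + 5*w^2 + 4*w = (w + 1)*(w^2 + 4*w) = (w + 1)*(w + 4)*(w)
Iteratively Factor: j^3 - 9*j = (j - 3)*(j^2 + 3*j) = (j - 3)*(j + 3)*(j)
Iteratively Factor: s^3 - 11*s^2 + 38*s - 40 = (s - 4)*(s^2 - 7*s + 10) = (s - 5)*(s - 4)*(s - 2)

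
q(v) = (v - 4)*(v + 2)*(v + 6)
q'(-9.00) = 151.00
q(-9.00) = -273.00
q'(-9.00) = 151.00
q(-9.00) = -273.00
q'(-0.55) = -23.49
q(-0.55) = -35.96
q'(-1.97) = -24.12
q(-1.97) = -0.72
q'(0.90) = -10.37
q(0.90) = -62.03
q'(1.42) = -2.59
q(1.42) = -65.47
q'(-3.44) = -12.02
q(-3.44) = 27.43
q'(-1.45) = -25.29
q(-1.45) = -13.64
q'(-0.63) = -23.85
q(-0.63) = -34.06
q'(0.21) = -18.19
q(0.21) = -52.01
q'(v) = (v - 4)*(v + 2) + (v - 4)*(v + 6) + (v + 2)*(v + 6) = 3*v^2 + 8*v - 20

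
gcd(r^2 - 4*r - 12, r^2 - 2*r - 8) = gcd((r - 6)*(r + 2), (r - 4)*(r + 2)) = r + 2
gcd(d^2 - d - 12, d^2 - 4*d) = d - 4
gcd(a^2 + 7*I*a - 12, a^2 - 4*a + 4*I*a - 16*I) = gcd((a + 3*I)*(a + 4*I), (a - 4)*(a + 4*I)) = a + 4*I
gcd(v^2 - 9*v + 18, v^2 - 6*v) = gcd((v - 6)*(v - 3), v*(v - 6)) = v - 6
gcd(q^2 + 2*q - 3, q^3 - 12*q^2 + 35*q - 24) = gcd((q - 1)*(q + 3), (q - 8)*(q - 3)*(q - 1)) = q - 1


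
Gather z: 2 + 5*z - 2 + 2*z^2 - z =2*z^2 + 4*z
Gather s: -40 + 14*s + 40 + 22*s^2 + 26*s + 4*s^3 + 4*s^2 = 4*s^3 + 26*s^2 + 40*s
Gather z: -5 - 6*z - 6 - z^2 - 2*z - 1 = -z^2 - 8*z - 12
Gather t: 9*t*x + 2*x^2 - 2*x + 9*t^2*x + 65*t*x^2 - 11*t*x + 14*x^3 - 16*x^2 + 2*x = 9*t^2*x + t*(65*x^2 - 2*x) + 14*x^3 - 14*x^2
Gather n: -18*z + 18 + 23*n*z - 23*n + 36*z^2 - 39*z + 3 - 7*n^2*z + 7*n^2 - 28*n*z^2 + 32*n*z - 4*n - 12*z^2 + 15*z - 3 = n^2*(7 - 7*z) + n*(-28*z^2 + 55*z - 27) + 24*z^2 - 42*z + 18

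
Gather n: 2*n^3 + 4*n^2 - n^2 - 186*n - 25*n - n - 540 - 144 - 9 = 2*n^3 + 3*n^2 - 212*n - 693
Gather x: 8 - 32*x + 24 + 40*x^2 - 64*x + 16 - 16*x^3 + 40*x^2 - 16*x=-16*x^3 + 80*x^2 - 112*x + 48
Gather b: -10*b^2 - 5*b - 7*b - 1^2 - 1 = -10*b^2 - 12*b - 2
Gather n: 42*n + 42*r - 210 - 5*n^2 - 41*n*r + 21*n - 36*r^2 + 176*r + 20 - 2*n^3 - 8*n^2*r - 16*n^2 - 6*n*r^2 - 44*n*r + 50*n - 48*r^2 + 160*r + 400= -2*n^3 + n^2*(-8*r - 21) + n*(-6*r^2 - 85*r + 113) - 84*r^2 + 378*r + 210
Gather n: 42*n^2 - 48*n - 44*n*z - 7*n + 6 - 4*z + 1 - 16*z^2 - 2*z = 42*n^2 + n*(-44*z - 55) - 16*z^2 - 6*z + 7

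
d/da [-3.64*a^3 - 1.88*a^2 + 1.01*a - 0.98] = -10.92*a^2 - 3.76*a + 1.01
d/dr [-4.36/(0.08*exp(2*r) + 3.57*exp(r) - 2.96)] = (0.6976*exp(r) + 15.5652)*exp(r)/(0.08*exp(2*r) + 3.57*exp(r) - 2.96)^2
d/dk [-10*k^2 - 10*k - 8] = -20*k - 10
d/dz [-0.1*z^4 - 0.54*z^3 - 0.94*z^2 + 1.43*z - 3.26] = -0.4*z^3 - 1.62*z^2 - 1.88*z + 1.43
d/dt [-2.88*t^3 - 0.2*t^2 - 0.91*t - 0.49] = -8.64*t^2 - 0.4*t - 0.91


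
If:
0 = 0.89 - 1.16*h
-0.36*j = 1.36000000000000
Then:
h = 0.77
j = -3.78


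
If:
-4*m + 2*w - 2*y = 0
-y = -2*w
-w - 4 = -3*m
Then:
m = 4/5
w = -8/5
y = -16/5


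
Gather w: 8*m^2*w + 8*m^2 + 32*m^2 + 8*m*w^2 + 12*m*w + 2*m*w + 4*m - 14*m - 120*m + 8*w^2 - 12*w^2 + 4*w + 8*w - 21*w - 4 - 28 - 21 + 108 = 40*m^2 - 130*m + w^2*(8*m - 4) + w*(8*m^2 + 14*m - 9) + 55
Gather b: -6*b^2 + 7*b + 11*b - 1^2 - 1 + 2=-6*b^2 + 18*b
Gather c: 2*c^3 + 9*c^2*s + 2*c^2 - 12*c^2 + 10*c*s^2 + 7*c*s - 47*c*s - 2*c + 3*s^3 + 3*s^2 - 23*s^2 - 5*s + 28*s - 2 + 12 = 2*c^3 + c^2*(9*s - 10) + c*(10*s^2 - 40*s - 2) + 3*s^3 - 20*s^2 + 23*s + 10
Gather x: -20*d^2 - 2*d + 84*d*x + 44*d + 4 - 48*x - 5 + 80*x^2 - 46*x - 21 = -20*d^2 + 42*d + 80*x^2 + x*(84*d - 94) - 22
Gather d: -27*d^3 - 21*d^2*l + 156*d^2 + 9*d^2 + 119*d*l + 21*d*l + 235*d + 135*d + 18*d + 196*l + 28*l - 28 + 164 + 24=-27*d^3 + d^2*(165 - 21*l) + d*(140*l + 388) + 224*l + 160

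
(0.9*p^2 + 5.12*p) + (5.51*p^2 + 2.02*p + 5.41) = 6.41*p^2 + 7.14*p + 5.41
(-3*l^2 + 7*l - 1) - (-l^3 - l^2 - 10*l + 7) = l^3 - 2*l^2 + 17*l - 8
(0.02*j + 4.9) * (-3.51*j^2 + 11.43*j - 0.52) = -0.0702*j^3 - 16.9704*j^2 + 55.9966*j - 2.548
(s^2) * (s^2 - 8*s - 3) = s^4 - 8*s^3 - 3*s^2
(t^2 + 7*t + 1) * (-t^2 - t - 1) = -t^4 - 8*t^3 - 9*t^2 - 8*t - 1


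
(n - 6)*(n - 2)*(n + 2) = n^3 - 6*n^2 - 4*n + 24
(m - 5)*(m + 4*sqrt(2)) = m^2 - 5*m + 4*sqrt(2)*m - 20*sqrt(2)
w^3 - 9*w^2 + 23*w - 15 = (w - 5)*(w - 3)*(w - 1)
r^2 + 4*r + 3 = (r + 1)*(r + 3)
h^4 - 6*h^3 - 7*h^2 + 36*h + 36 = (h - 6)*(h - 3)*(h + 1)*(h + 2)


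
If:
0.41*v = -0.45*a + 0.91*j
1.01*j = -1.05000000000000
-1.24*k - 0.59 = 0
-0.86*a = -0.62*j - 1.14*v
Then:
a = -1.55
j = -1.04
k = -0.48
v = -0.60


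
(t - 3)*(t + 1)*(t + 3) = t^3 + t^2 - 9*t - 9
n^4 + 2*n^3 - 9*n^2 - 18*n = n*(n - 3)*(n + 2)*(n + 3)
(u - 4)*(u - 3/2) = u^2 - 11*u/2 + 6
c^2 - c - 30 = (c - 6)*(c + 5)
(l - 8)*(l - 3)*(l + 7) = l^3 - 4*l^2 - 53*l + 168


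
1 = 1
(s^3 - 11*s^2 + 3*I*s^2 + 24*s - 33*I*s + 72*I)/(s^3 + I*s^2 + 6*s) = (s^2 - 11*s + 24)/(s*(s - 2*I))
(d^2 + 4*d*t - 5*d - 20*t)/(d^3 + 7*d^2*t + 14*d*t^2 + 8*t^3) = (d - 5)/(d^2 + 3*d*t + 2*t^2)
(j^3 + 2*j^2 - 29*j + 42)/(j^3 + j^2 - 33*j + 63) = (j - 2)/(j - 3)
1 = 1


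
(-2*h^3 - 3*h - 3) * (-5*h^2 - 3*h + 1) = 10*h^5 + 6*h^4 + 13*h^3 + 24*h^2 + 6*h - 3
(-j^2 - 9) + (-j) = -j^2 - j - 9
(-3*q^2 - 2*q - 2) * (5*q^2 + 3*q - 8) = -15*q^4 - 19*q^3 + 8*q^2 + 10*q + 16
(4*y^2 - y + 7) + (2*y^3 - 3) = 2*y^3 + 4*y^2 - y + 4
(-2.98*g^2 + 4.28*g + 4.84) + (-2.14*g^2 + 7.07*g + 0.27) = -5.12*g^2 + 11.35*g + 5.11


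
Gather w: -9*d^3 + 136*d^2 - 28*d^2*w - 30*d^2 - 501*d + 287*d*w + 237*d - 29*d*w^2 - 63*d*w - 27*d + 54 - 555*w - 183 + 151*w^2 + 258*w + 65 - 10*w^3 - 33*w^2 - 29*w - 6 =-9*d^3 + 106*d^2 - 291*d - 10*w^3 + w^2*(118 - 29*d) + w*(-28*d^2 + 224*d - 326) - 70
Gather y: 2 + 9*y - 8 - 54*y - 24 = -45*y - 30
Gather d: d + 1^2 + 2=d + 3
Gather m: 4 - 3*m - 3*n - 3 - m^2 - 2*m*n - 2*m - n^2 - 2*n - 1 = -m^2 + m*(-2*n - 5) - n^2 - 5*n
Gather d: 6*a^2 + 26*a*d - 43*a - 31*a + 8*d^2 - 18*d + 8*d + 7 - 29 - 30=6*a^2 - 74*a + 8*d^2 + d*(26*a - 10) - 52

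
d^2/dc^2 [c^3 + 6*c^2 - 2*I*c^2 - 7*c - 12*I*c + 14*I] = 6*c + 12 - 4*I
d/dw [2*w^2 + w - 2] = 4*w + 1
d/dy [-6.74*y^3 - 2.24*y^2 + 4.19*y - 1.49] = -20.22*y^2 - 4.48*y + 4.19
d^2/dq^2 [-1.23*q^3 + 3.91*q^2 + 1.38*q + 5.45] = 7.82 - 7.38*q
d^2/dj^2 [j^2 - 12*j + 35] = 2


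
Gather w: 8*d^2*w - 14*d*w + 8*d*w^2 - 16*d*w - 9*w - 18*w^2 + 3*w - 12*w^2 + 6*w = w^2*(8*d - 30) + w*(8*d^2 - 30*d)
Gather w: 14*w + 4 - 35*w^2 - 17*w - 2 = -35*w^2 - 3*w + 2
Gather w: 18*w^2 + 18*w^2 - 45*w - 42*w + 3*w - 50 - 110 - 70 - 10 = 36*w^2 - 84*w - 240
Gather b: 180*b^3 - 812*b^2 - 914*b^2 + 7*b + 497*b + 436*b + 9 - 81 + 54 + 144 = 180*b^3 - 1726*b^2 + 940*b + 126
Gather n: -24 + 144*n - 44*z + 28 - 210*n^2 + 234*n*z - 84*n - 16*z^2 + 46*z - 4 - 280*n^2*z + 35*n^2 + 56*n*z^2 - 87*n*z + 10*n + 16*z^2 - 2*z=n^2*(-280*z - 175) + n*(56*z^2 + 147*z + 70)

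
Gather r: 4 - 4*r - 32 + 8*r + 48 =4*r + 20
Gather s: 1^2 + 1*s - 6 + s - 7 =2*s - 12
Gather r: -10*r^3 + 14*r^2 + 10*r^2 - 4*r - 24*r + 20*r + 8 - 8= -10*r^3 + 24*r^2 - 8*r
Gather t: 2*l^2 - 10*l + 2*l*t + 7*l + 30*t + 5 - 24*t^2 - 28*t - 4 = 2*l^2 - 3*l - 24*t^2 + t*(2*l + 2) + 1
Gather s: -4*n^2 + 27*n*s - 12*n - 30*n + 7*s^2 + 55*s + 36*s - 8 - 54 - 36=-4*n^2 - 42*n + 7*s^2 + s*(27*n + 91) - 98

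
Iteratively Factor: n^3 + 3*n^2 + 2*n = (n)*(n^2 + 3*n + 2) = n*(n + 2)*(n + 1)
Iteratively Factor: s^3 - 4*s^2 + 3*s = (s - 1)*(s^2 - 3*s) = (s - 3)*(s - 1)*(s)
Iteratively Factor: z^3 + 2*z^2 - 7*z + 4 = (z - 1)*(z^2 + 3*z - 4) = (z - 1)^2*(z + 4)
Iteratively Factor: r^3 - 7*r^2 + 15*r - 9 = (r - 3)*(r^2 - 4*r + 3) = (r - 3)^2*(r - 1)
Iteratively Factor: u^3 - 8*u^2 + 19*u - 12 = (u - 1)*(u^2 - 7*u + 12) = (u - 3)*(u - 1)*(u - 4)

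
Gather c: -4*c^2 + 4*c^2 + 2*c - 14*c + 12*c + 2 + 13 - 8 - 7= 0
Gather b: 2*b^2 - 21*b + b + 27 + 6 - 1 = 2*b^2 - 20*b + 32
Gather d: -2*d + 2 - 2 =-2*d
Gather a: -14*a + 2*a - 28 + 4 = -12*a - 24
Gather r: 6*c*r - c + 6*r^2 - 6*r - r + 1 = -c + 6*r^2 + r*(6*c - 7) + 1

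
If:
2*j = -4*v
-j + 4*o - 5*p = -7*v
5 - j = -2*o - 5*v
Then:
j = -2*v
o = -7*v/2 - 5/2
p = -v - 2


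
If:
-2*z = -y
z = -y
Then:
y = 0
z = 0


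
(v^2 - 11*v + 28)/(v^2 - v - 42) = (v - 4)/(v + 6)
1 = 1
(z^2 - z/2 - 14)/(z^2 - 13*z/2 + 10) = (2*z + 7)/(2*z - 5)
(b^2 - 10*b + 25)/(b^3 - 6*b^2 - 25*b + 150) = (b - 5)/(b^2 - b - 30)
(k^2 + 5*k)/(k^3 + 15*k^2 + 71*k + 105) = k/(k^2 + 10*k + 21)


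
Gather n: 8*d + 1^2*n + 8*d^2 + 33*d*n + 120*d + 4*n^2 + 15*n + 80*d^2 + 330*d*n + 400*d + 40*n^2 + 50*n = 88*d^2 + 528*d + 44*n^2 + n*(363*d + 66)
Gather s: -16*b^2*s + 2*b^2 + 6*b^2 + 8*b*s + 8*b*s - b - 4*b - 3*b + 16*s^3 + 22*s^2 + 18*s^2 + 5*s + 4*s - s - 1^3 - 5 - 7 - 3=8*b^2 - 8*b + 16*s^3 + 40*s^2 + s*(-16*b^2 + 16*b + 8) - 16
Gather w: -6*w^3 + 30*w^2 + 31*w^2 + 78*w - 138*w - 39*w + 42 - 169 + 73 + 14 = -6*w^3 + 61*w^2 - 99*w - 40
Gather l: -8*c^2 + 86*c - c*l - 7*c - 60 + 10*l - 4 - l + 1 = -8*c^2 + 79*c + l*(9 - c) - 63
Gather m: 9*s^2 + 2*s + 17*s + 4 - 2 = 9*s^2 + 19*s + 2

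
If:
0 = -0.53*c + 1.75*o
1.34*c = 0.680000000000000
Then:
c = 0.51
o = 0.15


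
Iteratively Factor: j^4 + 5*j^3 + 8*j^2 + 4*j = (j)*(j^3 + 5*j^2 + 8*j + 4) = j*(j + 1)*(j^2 + 4*j + 4) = j*(j + 1)*(j + 2)*(j + 2)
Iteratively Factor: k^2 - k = (k - 1)*(k)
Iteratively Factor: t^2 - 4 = (t - 2)*(t + 2)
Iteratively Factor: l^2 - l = (l)*(l - 1)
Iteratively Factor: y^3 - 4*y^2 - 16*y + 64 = (y + 4)*(y^2 - 8*y + 16) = (y - 4)*(y + 4)*(y - 4)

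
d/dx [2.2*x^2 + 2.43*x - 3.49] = 4.4*x + 2.43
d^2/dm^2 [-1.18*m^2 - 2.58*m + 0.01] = -2.36000000000000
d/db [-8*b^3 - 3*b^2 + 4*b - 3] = -24*b^2 - 6*b + 4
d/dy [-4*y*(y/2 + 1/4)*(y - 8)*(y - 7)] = -8*y^3 + 87*y^2 - 194*y - 56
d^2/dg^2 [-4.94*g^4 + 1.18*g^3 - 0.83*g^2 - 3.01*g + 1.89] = -59.28*g^2 + 7.08*g - 1.66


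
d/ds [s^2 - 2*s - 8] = 2*s - 2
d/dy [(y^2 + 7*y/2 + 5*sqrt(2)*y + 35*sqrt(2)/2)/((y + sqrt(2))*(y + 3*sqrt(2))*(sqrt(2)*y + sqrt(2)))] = (-2*sqrt(2)*y^4 - 40*y^3 - 14*sqrt(2)*y^3 - 270*y^2 - 75*sqrt(2)*y^2 - 536*sqrt(2)*y - 140*y - 238*sqrt(2) - 300)/(4*(y^6 + 2*y^5 + 8*sqrt(2)*y^5 + 16*sqrt(2)*y^4 + 45*y^4 + 56*sqrt(2)*y^3 + 88*y^3 + 80*y^2 + 96*sqrt(2)*y^2 + 48*sqrt(2)*y + 72*y + 36))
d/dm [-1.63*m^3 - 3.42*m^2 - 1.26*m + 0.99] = -4.89*m^2 - 6.84*m - 1.26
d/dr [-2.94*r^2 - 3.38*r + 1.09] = -5.88*r - 3.38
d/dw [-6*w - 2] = -6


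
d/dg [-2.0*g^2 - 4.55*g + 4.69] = -4.0*g - 4.55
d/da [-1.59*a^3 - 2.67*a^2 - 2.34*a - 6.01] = -4.77*a^2 - 5.34*a - 2.34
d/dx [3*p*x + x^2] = 3*p + 2*x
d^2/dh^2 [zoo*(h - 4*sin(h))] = zoo*sin(h)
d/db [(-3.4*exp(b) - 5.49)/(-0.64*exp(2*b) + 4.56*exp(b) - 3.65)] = (-2.176*exp(2*b) - 7.0272*exp(b) + 37.4444)*exp(b)/(0.4096*exp(4*b) - 5.8368*exp(3*b) + 25.4656*exp(2*b) - 33.288*exp(b) + 13.3225)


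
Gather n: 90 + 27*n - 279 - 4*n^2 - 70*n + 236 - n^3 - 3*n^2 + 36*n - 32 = -n^3 - 7*n^2 - 7*n + 15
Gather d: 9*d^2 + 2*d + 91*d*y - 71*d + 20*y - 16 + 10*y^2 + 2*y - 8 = 9*d^2 + d*(91*y - 69) + 10*y^2 + 22*y - 24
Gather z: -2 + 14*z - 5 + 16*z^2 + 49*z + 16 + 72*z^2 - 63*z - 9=88*z^2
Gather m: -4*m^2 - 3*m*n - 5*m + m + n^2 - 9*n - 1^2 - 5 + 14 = -4*m^2 + m*(-3*n - 4) + n^2 - 9*n + 8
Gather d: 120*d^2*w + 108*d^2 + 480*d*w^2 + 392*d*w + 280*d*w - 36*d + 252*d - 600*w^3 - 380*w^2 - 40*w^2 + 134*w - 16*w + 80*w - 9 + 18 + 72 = d^2*(120*w + 108) + d*(480*w^2 + 672*w + 216) - 600*w^3 - 420*w^2 + 198*w + 81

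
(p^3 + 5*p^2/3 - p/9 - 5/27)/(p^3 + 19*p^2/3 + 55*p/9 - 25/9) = (p + 1/3)/(p + 5)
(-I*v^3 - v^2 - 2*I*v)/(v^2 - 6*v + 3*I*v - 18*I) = v*(-I*v^2 - v - 2*I)/(v^2 + 3*v*(-2 + I) - 18*I)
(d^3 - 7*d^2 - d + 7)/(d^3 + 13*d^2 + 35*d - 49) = (d^2 - 6*d - 7)/(d^2 + 14*d + 49)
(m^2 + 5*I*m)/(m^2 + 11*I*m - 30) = m/(m + 6*I)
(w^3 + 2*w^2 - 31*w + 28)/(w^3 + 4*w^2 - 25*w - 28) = (w - 1)/(w + 1)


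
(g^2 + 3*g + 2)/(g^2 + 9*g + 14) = (g + 1)/(g + 7)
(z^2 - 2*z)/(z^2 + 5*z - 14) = z/(z + 7)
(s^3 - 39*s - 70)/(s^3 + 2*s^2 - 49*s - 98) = (s + 5)/(s + 7)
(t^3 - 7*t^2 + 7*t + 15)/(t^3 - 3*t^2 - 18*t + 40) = (t^2 - 2*t - 3)/(t^2 + 2*t - 8)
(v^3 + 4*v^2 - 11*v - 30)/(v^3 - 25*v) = (v^2 - v - 6)/(v*(v - 5))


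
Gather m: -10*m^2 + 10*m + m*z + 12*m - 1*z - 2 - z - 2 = -10*m^2 + m*(z + 22) - 2*z - 4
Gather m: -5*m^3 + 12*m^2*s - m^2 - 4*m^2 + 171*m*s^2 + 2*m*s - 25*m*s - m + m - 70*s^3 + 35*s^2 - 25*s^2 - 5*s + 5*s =-5*m^3 + m^2*(12*s - 5) + m*(171*s^2 - 23*s) - 70*s^3 + 10*s^2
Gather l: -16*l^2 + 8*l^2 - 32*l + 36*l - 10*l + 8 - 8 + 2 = -8*l^2 - 6*l + 2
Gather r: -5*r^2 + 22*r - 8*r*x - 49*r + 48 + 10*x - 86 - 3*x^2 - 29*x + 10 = -5*r^2 + r*(-8*x - 27) - 3*x^2 - 19*x - 28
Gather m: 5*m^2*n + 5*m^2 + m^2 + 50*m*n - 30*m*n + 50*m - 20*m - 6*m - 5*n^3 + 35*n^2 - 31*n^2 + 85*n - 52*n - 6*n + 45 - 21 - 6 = m^2*(5*n + 6) + m*(20*n + 24) - 5*n^3 + 4*n^2 + 27*n + 18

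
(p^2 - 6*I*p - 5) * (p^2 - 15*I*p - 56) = p^4 - 21*I*p^3 - 151*p^2 + 411*I*p + 280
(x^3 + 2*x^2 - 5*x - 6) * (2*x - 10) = 2*x^4 - 6*x^3 - 30*x^2 + 38*x + 60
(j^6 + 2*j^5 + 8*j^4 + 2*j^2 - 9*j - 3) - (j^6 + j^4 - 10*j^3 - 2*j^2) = 2*j^5 + 7*j^4 + 10*j^3 + 4*j^2 - 9*j - 3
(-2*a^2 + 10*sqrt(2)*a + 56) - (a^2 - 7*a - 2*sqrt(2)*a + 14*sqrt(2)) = -3*a^2 + 7*a + 12*sqrt(2)*a - 14*sqrt(2) + 56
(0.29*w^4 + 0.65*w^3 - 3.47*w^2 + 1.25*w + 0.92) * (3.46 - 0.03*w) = -0.0087*w^5 + 0.9839*w^4 + 2.3531*w^3 - 12.0437*w^2 + 4.2974*w + 3.1832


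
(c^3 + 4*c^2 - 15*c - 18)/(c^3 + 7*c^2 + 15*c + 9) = (c^2 + 3*c - 18)/(c^2 + 6*c + 9)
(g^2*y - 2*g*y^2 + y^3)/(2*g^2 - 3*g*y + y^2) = y*(-g + y)/(-2*g + y)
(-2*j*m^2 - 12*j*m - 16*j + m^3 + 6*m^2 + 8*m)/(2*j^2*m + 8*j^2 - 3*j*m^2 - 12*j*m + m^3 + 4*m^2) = (-m - 2)/(j - m)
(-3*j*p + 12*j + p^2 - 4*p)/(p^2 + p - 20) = (-3*j + p)/(p + 5)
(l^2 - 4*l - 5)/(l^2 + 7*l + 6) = (l - 5)/(l + 6)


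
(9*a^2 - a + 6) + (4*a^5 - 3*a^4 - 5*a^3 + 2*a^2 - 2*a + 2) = 4*a^5 - 3*a^4 - 5*a^3 + 11*a^2 - 3*a + 8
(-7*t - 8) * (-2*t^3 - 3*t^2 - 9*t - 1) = 14*t^4 + 37*t^3 + 87*t^2 + 79*t + 8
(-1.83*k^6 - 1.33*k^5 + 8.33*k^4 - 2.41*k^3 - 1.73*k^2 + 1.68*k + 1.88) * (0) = 0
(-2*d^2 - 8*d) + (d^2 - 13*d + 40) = -d^2 - 21*d + 40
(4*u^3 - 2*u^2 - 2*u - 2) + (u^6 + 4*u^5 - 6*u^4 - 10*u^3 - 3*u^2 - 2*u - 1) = u^6 + 4*u^5 - 6*u^4 - 6*u^3 - 5*u^2 - 4*u - 3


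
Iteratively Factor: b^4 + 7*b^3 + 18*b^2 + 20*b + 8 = (b + 2)*(b^3 + 5*b^2 + 8*b + 4) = (b + 1)*(b + 2)*(b^2 + 4*b + 4) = (b + 1)*(b + 2)^2*(b + 2)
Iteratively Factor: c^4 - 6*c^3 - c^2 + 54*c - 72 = (c - 4)*(c^3 - 2*c^2 - 9*c + 18) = (c - 4)*(c - 2)*(c^2 - 9) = (c - 4)*(c - 3)*(c - 2)*(c + 3)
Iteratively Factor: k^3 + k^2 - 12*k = (k)*(k^2 + k - 12) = k*(k - 3)*(k + 4)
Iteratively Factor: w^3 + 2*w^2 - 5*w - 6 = (w + 3)*(w^2 - w - 2) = (w - 2)*(w + 3)*(w + 1)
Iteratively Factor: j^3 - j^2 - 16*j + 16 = (j - 4)*(j^2 + 3*j - 4) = (j - 4)*(j + 4)*(j - 1)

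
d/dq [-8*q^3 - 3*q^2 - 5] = 6*q*(-4*q - 1)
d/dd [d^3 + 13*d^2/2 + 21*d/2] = 3*d^2 + 13*d + 21/2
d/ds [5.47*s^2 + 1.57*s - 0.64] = 10.94*s + 1.57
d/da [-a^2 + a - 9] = 1 - 2*a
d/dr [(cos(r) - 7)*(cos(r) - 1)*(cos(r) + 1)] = (-3*cos(r)^2 + 14*cos(r) + 1)*sin(r)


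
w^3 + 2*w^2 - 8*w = w*(w - 2)*(w + 4)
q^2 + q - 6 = (q - 2)*(q + 3)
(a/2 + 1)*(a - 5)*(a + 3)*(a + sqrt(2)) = a^4/2 + sqrt(2)*a^3/2 - 19*a^2/2 - 15*a - 19*sqrt(2)*a/2 - 15*sqrt(2)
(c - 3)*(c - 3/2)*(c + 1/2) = c^3 - 4*c^2 + 9*c/4 + 9/4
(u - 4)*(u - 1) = u^2 - 5*u + 4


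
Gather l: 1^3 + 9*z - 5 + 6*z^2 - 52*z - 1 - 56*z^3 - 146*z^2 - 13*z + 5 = -56*z^3 - 140*z^2 - 56*z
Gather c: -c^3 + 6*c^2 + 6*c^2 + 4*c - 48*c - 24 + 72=-c^3 + 12*c^2 - 44*c + 48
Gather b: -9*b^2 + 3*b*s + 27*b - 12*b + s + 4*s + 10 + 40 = -9*b^2 + b*(3*s + 15) + 5*s + 50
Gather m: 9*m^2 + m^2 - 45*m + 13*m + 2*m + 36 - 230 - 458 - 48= 10*m^2 - 30*m - 700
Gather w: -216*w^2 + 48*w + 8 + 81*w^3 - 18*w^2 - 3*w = 81*w^3 - 234*w^2 + 45*w + 8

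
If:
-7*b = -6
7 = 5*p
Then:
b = 6/7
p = 7/5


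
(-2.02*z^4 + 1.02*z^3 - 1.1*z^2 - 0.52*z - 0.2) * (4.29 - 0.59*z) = 1.1918*z^5 - 9.2676*z^4 + 5.0248*z^3 - 4.4122*z^2 - 2.1128*z - 0.858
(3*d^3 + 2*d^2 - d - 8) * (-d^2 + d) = -3*d^5 + d^4 + 3*d^3 + 7*d^2 - 8*d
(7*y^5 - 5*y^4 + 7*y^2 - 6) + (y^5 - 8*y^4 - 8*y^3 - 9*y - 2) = 8*y^5 - 13*y^4 - 8*y^3 + 7*y^2 - 9*y - 8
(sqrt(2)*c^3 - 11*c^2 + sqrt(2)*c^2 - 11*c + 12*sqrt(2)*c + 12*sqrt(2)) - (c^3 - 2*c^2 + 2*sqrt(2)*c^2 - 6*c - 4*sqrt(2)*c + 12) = -c^3 + sqrt(2)*c^3 - 9*c^2 - sqrt(2)*c^2 - 5*c + 16*sqrt(2)*c - 12 + 12*sqrt(2)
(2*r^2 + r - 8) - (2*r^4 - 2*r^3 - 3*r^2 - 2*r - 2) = -2*r^4 + 2*r^3 + 5*r^2 + 3*r - 6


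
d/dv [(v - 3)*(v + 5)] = 2*v + 2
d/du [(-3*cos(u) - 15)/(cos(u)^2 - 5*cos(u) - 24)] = 3*(sin(u)^2 - 10*cos(u))*sin(u)/(sin(u)^2 + 5*cos(u) + 23)^2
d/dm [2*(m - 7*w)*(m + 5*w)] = 4*m - 4*w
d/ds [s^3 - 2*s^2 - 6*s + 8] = 3*s^2 - 4*s - 6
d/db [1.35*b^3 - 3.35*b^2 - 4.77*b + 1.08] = 4.05*b^2 - 6.7*b - 4.77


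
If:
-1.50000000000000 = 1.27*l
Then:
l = -1.18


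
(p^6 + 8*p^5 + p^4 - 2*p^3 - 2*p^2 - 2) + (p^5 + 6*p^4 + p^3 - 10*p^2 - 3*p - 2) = p^6 + 9*p^5 + 7*p^4 - p^3 - 12*p^2 - 3*p - 4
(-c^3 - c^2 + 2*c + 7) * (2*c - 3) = -2*c^4 + c^3 + 7*c^2 + 8*c - 21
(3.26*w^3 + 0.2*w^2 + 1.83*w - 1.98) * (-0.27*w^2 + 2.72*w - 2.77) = -0.8802*w^5 + 8.8132*w^4 - 8.9803*w^3 + 4.9582*w^2 - 10.4547*w + 5.4846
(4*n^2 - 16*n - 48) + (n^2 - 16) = 5*n^2 - 16*n - 64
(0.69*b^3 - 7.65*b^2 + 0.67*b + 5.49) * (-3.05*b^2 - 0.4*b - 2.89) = -2.1045*b^5 + 23.0565*b^4 - 0.977599999999999*b^3 + 5.096*b^2 - 4.1323*b - 15.8661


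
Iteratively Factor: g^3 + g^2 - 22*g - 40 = (g - 5)*(g^2 + 6*g + 8) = (g - 5)*(g + 4)*(g + 2)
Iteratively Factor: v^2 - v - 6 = (v - 3)*(v + 2)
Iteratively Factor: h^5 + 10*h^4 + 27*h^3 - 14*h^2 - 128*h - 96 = (h + 4)*(h^4 + 6*h^3 + 3*h^2 - 26*h - 24) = (h - 2)*(h + 4)*(h^3 + 8*h^2 + 19*h + 12) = (h - 2)*(h + 3)*(h + 4)*(h^2 + 5*h + 4) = (h - 2)*(h + 1)*(h + 3)*(h + 4)*(h + 4)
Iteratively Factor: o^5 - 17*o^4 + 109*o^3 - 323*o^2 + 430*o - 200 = (o - 2)*(o^4 - 15*o^3 + 79*o^2 - 165*o + 100) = (o - 4)*(o - 2)*(o^3 - 11*o^2 + 35*o - 25) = (o - 4)*(o - 2)*(o - 1)*(o^2 - 10*o + 25) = (o - 5)*(o - 4)*(o - 2)*(o - 1)*(o - 5)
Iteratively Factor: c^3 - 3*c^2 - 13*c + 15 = (c - 1)*(c^2 - 2*c - 15) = (c - 1)*(c + 3)*(c - 5)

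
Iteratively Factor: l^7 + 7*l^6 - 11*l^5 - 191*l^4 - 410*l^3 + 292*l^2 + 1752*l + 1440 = (l + 2)*(l^6 + 5*l^5 - 21*l^4 - 149*l^3 - 112*l^2 + 516*l + 720) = (l + 2)*(l + 3)*(l^5 + 2*l^4 - 27*l^3 - 68*l^2 + 92*l + 240) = (l - 2)*(l + 2)*(l + 3)*(l^4 + 4*l^3 - 19*l^2 - 106*l - 120) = (l - 2)*(l + 2)*(l + 3)*(l + 4)*(l^3 - 19*l - 30) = (l - 2)*(l + 2)^2*(l + 3)*(l + 4)*(l^2 - 2*l - 15) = (l - 2)*(l + 2)^2*(l + 3)^2*(l + 4)*(l - 5)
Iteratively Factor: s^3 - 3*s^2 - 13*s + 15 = (s - 5)*(s^2 + 2*s - 3) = (s - 5)*(s + 3)*(s - 1)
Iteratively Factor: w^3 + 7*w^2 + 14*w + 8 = (w + 1)*(w^2 + 6*w + 8) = (w + 1)*(w + 2)*(w + 4)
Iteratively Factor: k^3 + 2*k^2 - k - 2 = (k - 1)*(k^2 + 3*k + 2) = (k - 1)*(k + 1)*(k + 2)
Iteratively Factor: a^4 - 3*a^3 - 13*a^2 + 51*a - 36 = (a - 3)*(a^3 - 13*a + 12) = (a - 3)^2*(a^2 + 3*a - 4) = (a - 3)^2*(a - 1)*(a + 4)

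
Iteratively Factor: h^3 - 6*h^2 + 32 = (h - 4)*(h^2 - 2*h - 8) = (h - 4)*(h + 2)*(h - 4)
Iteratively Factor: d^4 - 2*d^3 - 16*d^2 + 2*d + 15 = (d + 3)*(d^3 - 5*d^2 - d + 5) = (d + 1)*(d + 3)*(d^2 - 6*d + 5) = (d - 1)*(d + 1)*(d + 3)*(d - 5)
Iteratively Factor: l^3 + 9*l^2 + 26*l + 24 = (l + 3)*(l^2 + 6*l + 8) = (l + 2)*(l + 3)*(l + 4)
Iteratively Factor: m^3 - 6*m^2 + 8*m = (m - 2)*(m^2 - 4*m) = (m - 4)*(m - 2)*(m)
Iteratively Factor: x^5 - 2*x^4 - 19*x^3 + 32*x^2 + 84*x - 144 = (x + 3)*(x^4 - 5*x^3 - 4*x^2 + 44*x - 48) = (x + 3)^2*(x^3 - 8*x^2 + 20*x - 16) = (x - 2)*(x + 3)^2*(x^2 - 6*x + 8) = (x - 4)*(x - 2)*(x + 3)^2*(x - 2)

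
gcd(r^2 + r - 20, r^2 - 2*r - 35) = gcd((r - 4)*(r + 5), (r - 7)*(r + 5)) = r + 5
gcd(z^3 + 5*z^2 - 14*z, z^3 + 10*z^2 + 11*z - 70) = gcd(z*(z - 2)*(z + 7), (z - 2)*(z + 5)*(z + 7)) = z^2 + 5*z - 14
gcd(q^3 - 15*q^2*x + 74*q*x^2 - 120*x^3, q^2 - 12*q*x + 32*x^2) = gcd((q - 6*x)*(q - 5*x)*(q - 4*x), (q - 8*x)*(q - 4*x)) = -q + 4*x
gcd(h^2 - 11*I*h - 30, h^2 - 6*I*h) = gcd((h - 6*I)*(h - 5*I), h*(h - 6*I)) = h - 6*I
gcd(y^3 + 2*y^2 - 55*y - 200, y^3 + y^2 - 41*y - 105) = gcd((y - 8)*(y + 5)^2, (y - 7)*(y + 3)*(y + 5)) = y + 5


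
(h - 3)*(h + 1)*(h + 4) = h^3 + 2*h^2 - 11*h - 12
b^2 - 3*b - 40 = (b - 8)*(b + 5)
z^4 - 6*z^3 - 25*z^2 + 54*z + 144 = (z - 8)*(z - 3)*(z + 2)*(z + 3)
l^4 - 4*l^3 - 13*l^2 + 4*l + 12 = (l - 6)*(l - 1)*(l + 1)*(l + 2)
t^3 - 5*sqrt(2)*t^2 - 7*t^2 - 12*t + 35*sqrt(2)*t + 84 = (t - 7)*(t - 6*sqrt(2))*(t + sqrt(2))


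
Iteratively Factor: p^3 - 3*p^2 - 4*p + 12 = (p + 2)*(p^2 - 5*p + 6) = (p - 2)*(p + 2)*(p - 3)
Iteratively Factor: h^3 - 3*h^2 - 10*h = (h + 2)*(h^2 - 5*h) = h*(h + 2)*(h - 5)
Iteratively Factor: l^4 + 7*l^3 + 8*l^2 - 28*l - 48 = (l - 2)*(l^3 + 9*l^2 + 26*l + 24) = (l - 2)*(l + 3)*(l^2 + 6*l + 8) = (l - 2)*(l + 3)*(l + 4)*(l + 2)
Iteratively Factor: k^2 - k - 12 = (k + 3)*(k - 4)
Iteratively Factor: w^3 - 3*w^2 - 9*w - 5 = (w + 1)*(w^2 - 4*w - 5) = (w + 1)^2*(w - 5)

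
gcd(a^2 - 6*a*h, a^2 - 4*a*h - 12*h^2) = a - 6*h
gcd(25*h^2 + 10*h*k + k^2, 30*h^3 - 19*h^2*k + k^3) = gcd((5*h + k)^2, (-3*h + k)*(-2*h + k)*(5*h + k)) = 5*h + k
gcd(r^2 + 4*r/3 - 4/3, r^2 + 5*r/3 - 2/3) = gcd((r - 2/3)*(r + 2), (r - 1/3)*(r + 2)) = r + 2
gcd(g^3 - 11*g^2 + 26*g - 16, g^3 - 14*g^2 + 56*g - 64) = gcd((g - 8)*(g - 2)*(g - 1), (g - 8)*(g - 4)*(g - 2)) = g^2 - 10*g + 16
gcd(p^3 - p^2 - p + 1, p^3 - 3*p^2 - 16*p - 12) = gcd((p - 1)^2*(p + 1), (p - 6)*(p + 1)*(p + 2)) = p + 1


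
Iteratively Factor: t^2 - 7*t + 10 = (t - 2)*(t - 5)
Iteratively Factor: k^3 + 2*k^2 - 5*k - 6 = (k - 2)*(k^2 + 4*k + 3) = (k - 2)*(k + 1)*(k + 3)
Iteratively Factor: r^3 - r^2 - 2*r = (r + 1)*(r^2 - 2*r) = (r - 2)*(r + 1)*(r)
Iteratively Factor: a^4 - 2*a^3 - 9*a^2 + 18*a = (a - 3)*(a^3 + a^2 - 6*a) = (a - 3)*(a - 2)*(a^2 + 3*a) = (a - 3)*(a - 2)*(a + 3)*(a)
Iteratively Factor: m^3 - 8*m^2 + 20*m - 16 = (m - 2)*(m^2 - 6*m + 8) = (m - 2)^2*(m - 4)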